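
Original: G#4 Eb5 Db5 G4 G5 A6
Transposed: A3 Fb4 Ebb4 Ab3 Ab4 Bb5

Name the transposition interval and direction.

down a major seventh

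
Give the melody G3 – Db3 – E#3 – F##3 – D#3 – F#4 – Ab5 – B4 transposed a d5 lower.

G3 to C#3
Db3 to G2
E#3 to A##2
F##3 to B##2
D#3 to G##2
F#4 to B#3
Ab5 to D5
B4 to E#4

C#3 G2 A##2 B##2 G##2 B#3 D5 E#4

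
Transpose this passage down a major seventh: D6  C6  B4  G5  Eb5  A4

D6 gives Eb5
C6 gives Db5
B4 gives C4
G5 gives Ab4
Eb5 gives Fb4
A4 gives Bb3

Eb5 Db5 C4 Ab4 Fb4 Bb3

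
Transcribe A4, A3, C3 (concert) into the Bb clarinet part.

B4 B3 D3

Written C4 sounds as Bb3 on the Bb clarinet, so concert pitches are written a major second up.
A4 becomes B4
A3 becomes B3
C3 becomes D3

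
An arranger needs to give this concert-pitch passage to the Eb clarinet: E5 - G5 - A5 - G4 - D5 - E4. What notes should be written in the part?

C#5 E5 F#5 E4 B4 C#4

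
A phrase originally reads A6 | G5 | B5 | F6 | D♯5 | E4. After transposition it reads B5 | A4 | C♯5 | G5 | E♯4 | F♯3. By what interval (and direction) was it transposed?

down a minor seventh

From A6 to B5 is 7 letter names — a seventh of some quality.
B5 to A6 is 10 semitones, which makes it a minor seventh; the second version is lower, so the direction is down.
Checking another pair — E4 → F#3 — gives the same interval.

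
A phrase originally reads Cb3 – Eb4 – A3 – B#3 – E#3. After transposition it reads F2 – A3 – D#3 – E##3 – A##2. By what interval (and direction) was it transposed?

down a diminished fifth

From Cb3 to F2 is 5 letter names — a fifth of some quality.
F2 to Cb3 is 6 semitones, which makes it a diminished fifth; the second version is lower, so the direction is down.
Checking another pair — E#3 → A##2 — gives the same interval.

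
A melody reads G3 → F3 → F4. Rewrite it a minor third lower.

E3 D3 D4

G3 gives E3
F3 gives D3
F4 gives D4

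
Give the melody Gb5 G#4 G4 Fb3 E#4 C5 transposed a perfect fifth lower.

Cb5 C#4 C4 Bbb2 A#3 F4

A perfect fifth down from Gb5 gives Cb5.
G#4: a fifth down reaches C, and 7 semitones makes it C#4.
G4 down a perfect fifth is C4.
Fb3 down a perfect fifth is Bbb2.
E#4 down a perfect fifth is A#3.
C5: a fifth down reaches F, and 7 semitones makes it F4.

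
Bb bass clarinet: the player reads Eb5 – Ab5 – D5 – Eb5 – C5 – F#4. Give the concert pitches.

Db4 Gb4 C4 Db4 Bb3 E3

Written C4 on the Bb bass clarinet sounds as Bb2, a major ninth lower; apply that shift to every note.
Eb5 becomes Db4
Ab5 becomes Gb4
D5 becomes C4
Eb5 becomes Db4
C5 becomes Bb3
F#4 becomes E3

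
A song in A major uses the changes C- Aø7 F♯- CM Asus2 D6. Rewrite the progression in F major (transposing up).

A major up to F major is a minor sixth; each chord root moves by that interval while the quality stays the same.
C-: root C up a minor sixth → Ab, giving Ab-.
Aø7: root A up a minor sixth → F, giving Fø7.
F♯-: root F♯ up a minor sixth → D, giving D-.
CM: root C up a minor sixth → Ab, giving AbM.
Asus2: root A up a minor sixth → F, giving Fsus2.
D6: root D up a minor sixth → Bb, giving Bb6.

Ab- Fø7 D- AbM Fsus2 Bb6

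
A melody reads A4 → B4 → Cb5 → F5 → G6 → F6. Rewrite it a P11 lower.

A4 -> E3
B4 -> F#3
Cb5 -> Gb3
F5 -> C4
G6 -> D5
F6 -> C5

E3 F#3 Gb3 C4 D5 C5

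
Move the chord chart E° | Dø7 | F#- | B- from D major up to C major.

D major up to C major is a minor seventh; each chord root moves by that interval while the quality stays the same.
E°: root E up a minor seventh → D, giving D°.
Dø7: root D up a minor seventh → C, giving Cø7.
F#-: root F# up a minor seventh → E, giving E-.
B-: root B up a minor seventh → A, giving A-.

D° Cø7 E- A-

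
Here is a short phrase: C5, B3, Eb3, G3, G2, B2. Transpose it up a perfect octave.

C6 B4 Eb4 G4 G3 B3

C5 up a perfect octave is C6.
A perfect octave up from B3 gives B4.
A perfect octave up from Eb3 gives Eb4.
G3: an octave up reaches G, and 12 semitones makes it G4.
G2: an octave up reaches G, and 12 semitones makes it G3.
B2 up a perfect octave is B3.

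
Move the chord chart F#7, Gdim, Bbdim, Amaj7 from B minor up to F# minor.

C#7 Ddim Fdim Emaj7

B minor up to F# minor is a perfect fifth; each chord root moves by that interval while the quality stays the same.
F#7: root F# up a perfect fifth → C#, giving C#7.
Gdim: root G up a perfect fifth → D, giving Ddim.
Bbdim: root Bb up a perfect fifth → F, giving Fdim.
Amaj7: root A up a perfect fifth → E, giving Emaj7.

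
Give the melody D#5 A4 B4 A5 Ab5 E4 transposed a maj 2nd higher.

E#5 B4 C#5 B5 Bb5 F#4

D#5 -> E#5
A4 -> B4
B4 -> C#5
A5 -> B5
Ab5 -> Bb5
E4 -> F#4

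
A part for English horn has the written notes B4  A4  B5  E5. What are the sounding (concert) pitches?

E4 D4 E5 A4

The English horn sounds a perfect fifth below written, so transpose each written note down a perfect fifth.
B4 -> E4
A4 -> D4
B5 -> E5
E5 -> A4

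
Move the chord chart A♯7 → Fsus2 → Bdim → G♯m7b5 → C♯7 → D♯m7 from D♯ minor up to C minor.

D♯ minor up to C minor is a diminished seventh; each chord root moves by that interval while the quality stays the same.
A♯7: root A♯ up a diminished seventh → G, giving G7.
Fsus2: root F up a diminished seventh → Ebb, giving Ebbsus2.
Bdim: root B up a diminished seventh → Ab, giving Abdim.
G♯m7b5: root G♯ up a diminished seventh → F, giving Fm7b5.
C♯7: root C♯ up a diminished seventh → Bb, giving Bb7.
D♯m7: root D♯ up a diminished seventh → C, giving Cm7.

G7 Ebbsus2 Abdim Fm7b5 Bb7 Cm7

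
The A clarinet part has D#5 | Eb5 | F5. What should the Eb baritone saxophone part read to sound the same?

G##6 A6 B6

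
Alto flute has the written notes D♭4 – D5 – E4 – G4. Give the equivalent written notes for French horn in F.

Eb4 E5 F#4 A4

First find concert pitch: the alto flute sounds a perfect fourth below written, so D♭4 D5 E4 G4 sounds Ab3 A4 B3 D4.
Then write for French horn in F: it sounds a perfect fifth below written, so the part must be a perfect fifth above concert.
Ab3 → Eb4
A4 → E5
B3 → F#4
D4 → A4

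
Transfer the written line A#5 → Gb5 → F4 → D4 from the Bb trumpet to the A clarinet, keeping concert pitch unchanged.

First find concert pitch: the Bb trumpet sounds a major second below written, so A#5 Gb5 F4 D4 sounds G#5 Fb5 Eb4 C4.
Then write for A clarinet: it sounds a minor third below written, so the part must be a minor third above concert.
G#5 → B5
Fb5 → Abb5
Eb4 → Gb4
C4 → Eb4

B5 Abb5 Gb4 Eb4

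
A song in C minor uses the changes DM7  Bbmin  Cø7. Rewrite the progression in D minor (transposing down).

EM7 Cmin Dø7

C minor down to D minor is a minor seventh; each chord root moves by that interval while the quality stays the same.
DM7: root D down a minor seventh → E, giving EM7.
Bbmin: root Bb down a minor seventh → C, giving Cmin.
Cø7: root C down a minor seventh → D, giving Dø7.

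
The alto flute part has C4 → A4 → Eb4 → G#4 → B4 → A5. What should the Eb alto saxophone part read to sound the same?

First find concert pitch: the alto flute sounds a perfect fourth below written, so C4 A4 Eb4 G#4 B4 A5 sounds G3 E4 Bb3 D#4 F#4 E5.
Then write for Eb alto saxophone: it sounds a major sixth below written, so the part must be a major sixth above concert.
G3 → E4
E4 → C#5
Bb3 → G4
D#4 → B#4
F#4 → D#5
E5 → C#6

E4 C#5 G4 B#4 D#5 C#6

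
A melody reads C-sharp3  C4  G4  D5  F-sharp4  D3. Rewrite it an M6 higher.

C#3 -> A#3
C4 -> A4
G4 -> E5
D5 -> B5
F#4 -> D#5
D3 -> B3

A#3 A4 E5 B5 D#5 B3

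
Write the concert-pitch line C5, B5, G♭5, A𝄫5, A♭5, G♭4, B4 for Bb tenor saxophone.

Written C4 sounds as Bb2 on the Bb tenor saxophone, so concert pitches are written a major ninth up.
C5 gives D6
B5 gives C#7
Gb5 gives Ab6
Abb5 gives Bbb6
Ab5 gives Bb6
Gb4 gives Ab5
B4 gives C#6

D6 C#7 Ab6 Bbb6 Bb6 Ab5 C#6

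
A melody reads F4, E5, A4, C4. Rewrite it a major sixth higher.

D5 C#6 F#5 A4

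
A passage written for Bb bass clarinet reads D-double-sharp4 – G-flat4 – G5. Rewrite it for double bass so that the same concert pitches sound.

C##4 Fb4 F5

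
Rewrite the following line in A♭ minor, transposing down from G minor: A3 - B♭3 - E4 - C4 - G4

Bb2 Cb3 F3 Db3 Ab3

G minor to A♭ minor down is a major seventh, so every note moves down by that interval.
A3 to Bb2
Bb3 to Cb3
E4 to F3
C4 to Db3
G4 to Ab3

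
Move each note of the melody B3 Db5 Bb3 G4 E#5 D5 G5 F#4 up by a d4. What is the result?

Eb4 Gbb5 Ebb4 Cb5 A5 Gb5 Cb6 Bb4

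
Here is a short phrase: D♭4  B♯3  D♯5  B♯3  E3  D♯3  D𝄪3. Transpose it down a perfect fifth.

Gb3 E#3 G#4 E#3 A2 G#2 G##2

Db4 down a perfect fifth is Gb3.
B#3: a fifth down reaches E, and 7 semitones makes it E#3.
D#5: a fifth down reaches G, and 7 semitones makes it G#4.
B#3 down a perfect fifth is E#3.
A perfect fifth down from E3 gives A2.
D#3: a fifth down reaches G, and 7 semitones makes it G#2.
D##3 down a perfect fifth is G##2.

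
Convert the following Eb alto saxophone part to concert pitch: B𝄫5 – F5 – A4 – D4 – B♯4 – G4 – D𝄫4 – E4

Dbb5 Ab4 C4 F3 D#4 Bb3 Fbb3 G3

The Eb alto saxophone sounds a major sixth below written, so transpose each written note down a major sixth.
Bbb5 gives Dbb5
F5 gives Ab4
A4 gives C4
D4 gives F3
B#4 gives D#4
G4 gives Bb3
Dbb4 gives Fbb3
E4 gives G3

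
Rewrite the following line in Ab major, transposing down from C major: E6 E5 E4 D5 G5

C6 C5 C4 Bb4 Eb5

From C down to Ab is a major third; apply that to each pitch.
E6 gives C6
E5 gives C5
E4 gives C4
D5 gives Bb4
G5 gives Eb5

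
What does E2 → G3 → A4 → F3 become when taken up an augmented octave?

E2 up an augmented octave is E#3.
An augmented octave up from G3 gives G#4.
A4 up an augmented octave is A#5.
F3: an octave up reaches F, and 13 semitones makes it F#4.

E#3 G#4 A#5 F#4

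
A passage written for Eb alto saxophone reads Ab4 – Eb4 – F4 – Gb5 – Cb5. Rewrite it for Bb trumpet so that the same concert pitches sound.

Db4 Ab3 Bb3 Cb5 Fb4

First find concert pitch: the Eb alto saxophone sounds a major sixth below written, so Ab4 Eb4 F4 Gb5 Cb5 sounds Cb4 Gb3 Ab3 Bbb4 Ebb4.
Then write for Bb trumpet: it sounds a major second below written, so the part must be a major second above concert.
Cb4 → Db4
Gb3 → Ab3
Ab3 → Bb3
Bbb4 → Cb5
Ebb4 → Fb4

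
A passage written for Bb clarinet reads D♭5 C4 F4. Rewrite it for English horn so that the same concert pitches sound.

First find concert pitch: the Bb clarinet sounds a major second below written, so D♭5 C4 F4 sounds Cb5 Bb3 Eb4.
Then write for English horn: it sounds a perfect fifth below written, so the part must be a perfect fifth above concert.
Cb5 → Gb5
Bb3 → F4
Eb4 → Bb4

Gb5 F4 Bb4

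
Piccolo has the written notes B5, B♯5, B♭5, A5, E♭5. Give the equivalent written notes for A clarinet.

D7 D#7 Db7 C7 Gb6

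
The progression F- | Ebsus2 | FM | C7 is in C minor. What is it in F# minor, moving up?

B- Asus2 BM F#7

C minor up to F# minor is an augmented fourth; each chord root moves by that interval while the quality stays the same.
F-: root F up an augmented fourth → B, giving B-.
Ebsus2: root Eb up an augmented fourth → A, giving Asus2.
FM: root F up an augmented fourth → B, giving BM.
C7: root C up an augmented fourth → F#, giving F#7.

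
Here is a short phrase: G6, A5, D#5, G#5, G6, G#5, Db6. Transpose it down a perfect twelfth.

C5 D4 G#3 C#4 C5 C#4 Gb4

A perfect twelfth down from G6 gives C5.
A5 down a perfect twelfth is D4.
A perfect twelfth down from D#5 gives G#3.
G#5: a twelfth down reaches C, and 19 semitones makes it C#4.
G6 down a perfect twelfth is C5.
G#5 down a perfect twelfth is C#4.
A perfect twelfth down from Db6 gives Gb4.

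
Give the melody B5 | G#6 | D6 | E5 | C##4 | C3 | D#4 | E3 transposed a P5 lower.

B5 down a perfect fifth is E5.
G#6 down a perfect fifth is C#6.
D6: a fifth down reaches G, and 7 semitones makes it G5.
E5 down a perfect fifth is A4.
A perfect fifth down from C##4 gives F##3.
A perfect fifth down from C3 gives F2.
D#4: a fifth down reaches G, and 7 semitones makes it G#3.
E3: a fifth down reaches A, and 7 semitones makes it A2.

E5 C#6 G5 A4 F##3 F2 G#3 A2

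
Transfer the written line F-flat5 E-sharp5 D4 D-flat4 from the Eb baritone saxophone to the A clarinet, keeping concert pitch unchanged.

First find concert pitch: the Eb baritone saxophone sounds a major thirteenth below written, so F-flat5 E-sharp5 D4 D-flat4 sounds Abb3 G#3 F2 Fb2.
Then write for A clarinet: it sounds a minor third below written, so the part must be a minor third above concert.
Abb3 → Cbb4
G#3 → B3
F2 → Ab2
Fb2 → Abb2

Cbb4 B3 Ab2 Abb2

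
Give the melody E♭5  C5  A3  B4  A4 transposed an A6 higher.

An augmented sixth up from Eb5 gives C#6.
C5: a sixth up reaches A, and 10 semitones makes it A#5.
An augmented sixth up from A3 gives F##4.
B4: a sixth up reaches G, and 10 semitones makes it G##5.
A4 up an augmented sixth is F##5.

C#6 A#5 F##4 G##5 F##5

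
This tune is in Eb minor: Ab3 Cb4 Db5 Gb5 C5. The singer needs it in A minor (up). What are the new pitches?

D4 F4 G5 C6 F#5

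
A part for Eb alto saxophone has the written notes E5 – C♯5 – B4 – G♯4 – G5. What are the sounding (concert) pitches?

G4 E4 D4 B3 Bb4

Written C4 on the Eb alto saxophone sounds as Eb3, a major sixth lower; apply that shift to every note.
E5 → G4
C#5 → E4
B4 → D4
G#4 → B3
G5 → Bb4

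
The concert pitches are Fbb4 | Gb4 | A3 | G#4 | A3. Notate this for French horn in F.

Cbb5 Db5 E4 D#5 E4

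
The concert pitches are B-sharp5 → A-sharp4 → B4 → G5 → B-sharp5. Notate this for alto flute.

E#6 D#5 E5 C6 E#6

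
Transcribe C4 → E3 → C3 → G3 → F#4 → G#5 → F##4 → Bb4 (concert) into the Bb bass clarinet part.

The Bb bass clarinet sounds a major ninth below written, so the written part must be a major ninth above concert — transpose each note up.
C4 -> D5
E3 -> F#4
C3 -> D4
G3 -> A4
F#4 -> G#5
G#5 -> A#6
F##4 -> G##5
Bb4 -> C6

D5 F#4 D4 A4 G#5 A#6 G##5 C6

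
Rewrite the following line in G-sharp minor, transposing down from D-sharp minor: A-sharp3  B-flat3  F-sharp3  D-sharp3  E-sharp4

D#3 Eb3 B2 G#2 A#3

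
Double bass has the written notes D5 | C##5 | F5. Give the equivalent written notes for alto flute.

G4 F##4 Bb4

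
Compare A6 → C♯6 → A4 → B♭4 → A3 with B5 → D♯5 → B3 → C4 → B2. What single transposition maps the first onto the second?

Take the first pair: A6 → B5. A to B spans 7 letter names, so the interval is some kind of seventh.
B5 to A6 is 10 semitones, which makes it a minor seventh; the second version is lower, so the direction is down.
Checking another pair — A3 → B2 — gives the same interval.

down a minor seventh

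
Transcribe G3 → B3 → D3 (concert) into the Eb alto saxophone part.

The Eb alto saxophone sounds a major sixth below written, so the written part must be a major sixth above concert — transpose each note up.
G3 gives E4
B3 gives G#4
D3 gives B3

E4 G#4 B3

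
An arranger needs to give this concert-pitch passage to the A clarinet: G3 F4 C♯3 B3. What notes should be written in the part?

The A clarinet sounds a minor third below written, so the written part must be a minor third above concert — transpose each note up.
G3 → Bb3
F4 → Ab4
C#3 → E3
B3 → D4

Bb3 Ab4 E3 D4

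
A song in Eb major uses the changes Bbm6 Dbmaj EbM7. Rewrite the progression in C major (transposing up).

Eb major up to C major is a major sixth; each chord root moves by that interval while the quality stays the same.
Bbm6: root Bb up a major sixth → G, giving Gm6.
Dbmaj: root Db up a major sixth → Bb, giving Bbmaj.
EbM7: root Eb up a major sixth → C, giving CM7.

Gm6 Bbmaj CM7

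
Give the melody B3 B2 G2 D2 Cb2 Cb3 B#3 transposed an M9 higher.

C#5 C#4 A3 E3 Db3 Db4 C##5

B3 to C#5
B2 to C#4
G2 to A3
D2 to E3
Cb2 to Db3
Cb3 to Db4
B#3 to C##5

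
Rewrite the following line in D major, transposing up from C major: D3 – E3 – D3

C major to D major up is a major second, so every note moves up by that interval.
D3 becomes E3
E3 becomes F#3
D3 becomes E3

E3 F#3 E3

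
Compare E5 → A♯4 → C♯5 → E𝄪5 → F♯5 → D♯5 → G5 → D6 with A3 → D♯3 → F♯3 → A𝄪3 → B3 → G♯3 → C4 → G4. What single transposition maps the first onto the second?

down a perfect twelfth

From E5 to A3 is 12 letter names — a twelfth of some quality.
A3 to E5 is 19 semitones, which makes it a perfect twelfth; the second version is lower, so the direction is down.
Checking another pair — D6 → G4 — gives the same interval.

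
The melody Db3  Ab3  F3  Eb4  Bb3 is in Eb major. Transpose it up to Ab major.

Gb3 Db4 Bb3 Ab4 Eb4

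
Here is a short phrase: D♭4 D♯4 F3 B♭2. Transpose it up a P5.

Db4: a fifth up reaches A, and 7 semitones makes it Ab4.
D#4: a fifth up reaches A, and 7 semitones makes it A#4.
F3 up a perfect fifth is C4.
Bb2: a fifth up reaches F, and 7 semitones makes it F3.

Ab4 A#4 C4 F3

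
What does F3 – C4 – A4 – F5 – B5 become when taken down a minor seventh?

G2 D3 B3 G4 C#5

A minor seventh down from F3 gives G2.
C4: a seventh down reaches D, and 10 semitones makes it D3.
A minor seventh down from A4 gives B3.
A minor seventh down from F5 gives G4.
B5 down a minor seventh is C#5.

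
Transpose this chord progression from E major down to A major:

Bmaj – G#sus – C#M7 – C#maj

E major down to A major is a perfect fifth; each chord root moves by that interval while the quality stays the same.
Bmaj: root B down a perfect fifth → E, giving Emaj.
G#sus: root G# down a perfect fifth → C#, giving C#sus.
C#M7: root C# down a perfect fifth → F#, giving F#M7.
C#maj: root C# down a perfect fifth → F#, giving F#maj.

Emaj C#sus F#M7 F#maj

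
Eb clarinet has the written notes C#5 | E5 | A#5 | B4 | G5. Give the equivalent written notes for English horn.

B5 D6 G#6 A5 F6

First find concert pitch: the Eb clarinet sounds a minor third above written, so C#5 E5 A#5 B4 G5 sounds E5 G5 C#6 D5 Bb5.
Then write for English horn: it sounds a perfect fifth below written, so the part must be a perfect fifth above concert.
E5 → B5
G5 → D6
C#6 → G#6
D5 → A5
Bb5 → F6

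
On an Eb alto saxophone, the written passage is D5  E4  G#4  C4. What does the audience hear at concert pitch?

Written C4 on the Eb alto saxophone sounds as Eb3, a major sixth lower; apply that shift to every note.
D5 → F4
E4 → G3
G#4 → B3
C4 → Eb3

F4 G3 B3 Eb3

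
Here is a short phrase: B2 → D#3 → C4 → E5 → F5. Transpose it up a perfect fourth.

E3 G#3 F4 A5 Bb5

B2: a fourth up reaches E, and 5 semitones makes it E3.
A perfect fourth up from D#3 gives G#3.
A perfect fourth up from C4 gives F4.
E5 up a perfect fourth is A5.
F5 up a perfect fourth is Bb5.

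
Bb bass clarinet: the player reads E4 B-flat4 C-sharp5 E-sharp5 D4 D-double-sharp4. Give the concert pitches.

D3 Ab3 B3 D#4 C3 C##3

The Bb bass clarinet sounds a major ninth below written, so transpose each written note down a major ninth.
E4 gives D3
Bb4 gives Ab3
C#5 gives B3
E#5 gives D#4
D4 gives C3
D##4 gives C##3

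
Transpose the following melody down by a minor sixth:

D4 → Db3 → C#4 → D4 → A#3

D4: a sixth down reaches F, and 8 semitones makes it F#3.
Db3 down a minor sixth is F2.
C#4: a sixth down reaches E, and 8 semitones makes it E#3.
A minor sixth down from D4 gives F#3.
A#3 down a minor sixth is C##3.

F#3 F2 E#3 F#3 C##3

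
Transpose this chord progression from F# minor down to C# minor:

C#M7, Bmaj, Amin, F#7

F# minor down to C# minor is a perfect fourth; each chord root moves by that interval while the quality stays the same.
C#M7: root C# down a perfect fourth → G#, giving G#M7.
Bmaj: root B down a perfect fourth → F#, giving F#maj.
Amin: root A down a perfect fourth → E, giving Emin.
F#7: root F# down a perfect fourth → C#, giving C#7.

G#M7 F#maj Emin C#7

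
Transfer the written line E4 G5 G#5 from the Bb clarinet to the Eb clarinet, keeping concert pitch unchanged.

First find concert pitch: the Bb clarinet sounds a major second below written, so E4 G5 G#5 sounds D4 F5 F#5.
Then write for Eb clarinet: it sounds a minor third above written, so the part must be a minor third below concert.
D4 → B3
F5 → D5
F#5 → D#5

B3 D5 D#5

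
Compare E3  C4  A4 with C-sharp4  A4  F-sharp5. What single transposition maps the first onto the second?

up a major sixth

Take the first pair: E3 → C#4. E to C spans 6 letter names, so the interval is some kind of sixth.
E3 to C#4 is 9 semitones, which makes it a major sixth; the second version is higher, so the direction is up.
Checking another pair — A4 → F#5 — gives the same interval.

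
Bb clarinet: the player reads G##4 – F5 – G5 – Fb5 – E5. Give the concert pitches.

The Bb clarinet sounds a major second below written, so transpose each written note down a major second.
G##4 to F##4
F5 to Eb5
G5 to F5
Fb5 to Ebb5
E5 to D5

F##4 Eb5 F5 Ebb5 D5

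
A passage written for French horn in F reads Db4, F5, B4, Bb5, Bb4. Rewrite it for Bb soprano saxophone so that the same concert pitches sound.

First find concert pitch: the French horn in F sounds a perfect fifth below written, so Db4 F5 B4 Bb5 Bb4 sounds Gb3 Bb4 E4 Eb5 Eb4.
Then write for Bb soprano saxophone: it sounds a major second below written, so the part must be a major second above concert.
Gb3 → Ab3
Bb4 → C5
E4 → F#4
Eb5 → F5
Eb4 → F4

Ab3 C5 F#4 F5 F4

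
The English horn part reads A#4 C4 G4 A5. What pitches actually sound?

Written C4 on the English horn sounds as F3, a perfect fifth lower; apply that shift to every note.
A#4 becomes D#4
C4 becomes F3
G4 becomes C4
A5 becomes D5

D#4 F3 C4 D5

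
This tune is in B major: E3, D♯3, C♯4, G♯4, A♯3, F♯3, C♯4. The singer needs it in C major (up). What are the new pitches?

F3 E3 D4 A4 B3 G3 D4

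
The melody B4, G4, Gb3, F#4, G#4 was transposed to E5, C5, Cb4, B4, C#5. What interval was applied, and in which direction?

up a perfect fourth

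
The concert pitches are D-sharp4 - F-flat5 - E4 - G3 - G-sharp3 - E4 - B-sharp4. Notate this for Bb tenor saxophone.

E#5 Gb6 F#5 A4 A#4 F#5 C##6

Written C4 sounds as Bb2 on the Bb tenor saxophone, so concert pitches are written a major ninth up.
D#4 -> E#5
Fb5 -> Gb6
E4 -> F#5
G3 -> A4
G#3 -> A#4
E4 -> F#5
B#4 -> C##6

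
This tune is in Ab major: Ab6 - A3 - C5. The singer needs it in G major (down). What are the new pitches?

G6 G#3 B4

From Ab down to G is a minor second; apply that to each pitch.
Ab6 to G6
A3 to G#3
C5 to B4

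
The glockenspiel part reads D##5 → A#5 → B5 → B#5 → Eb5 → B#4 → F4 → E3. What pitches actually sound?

D##7 A#7 B7 B#7 Eb7 B#6 F6 E5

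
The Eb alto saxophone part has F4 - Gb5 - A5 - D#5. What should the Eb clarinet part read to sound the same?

F3 Gb4 A4 D#4

First find concert pitch: the Eb alto saxophone sounds a major sixth below written, so F4 Gb5 A5 D#5 sounds Ab3 Bbb4 C5 F#4.
Then write for Eb clarinet: it sounds a minor third above written, so the part must be a minor third below concert.
Ab3 → F3
Bbb4 → Gb4
C5 → A4
F#4 → D#4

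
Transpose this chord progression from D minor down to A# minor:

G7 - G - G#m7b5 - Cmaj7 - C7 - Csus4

D#7 D# D##m7b5 G#maj7 G#7 G#sus4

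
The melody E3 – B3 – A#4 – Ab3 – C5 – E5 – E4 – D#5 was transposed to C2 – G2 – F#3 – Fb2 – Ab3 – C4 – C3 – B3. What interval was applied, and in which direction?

From E3 to C2 is 10 letter names — a tenth of some quality.
C2 to E3 is 16 semitones, which makes it a major tenth; the second version is lower, so the direction is down.
Checking another pair — D#5 → B3 — gives the same interval.

down a major tenth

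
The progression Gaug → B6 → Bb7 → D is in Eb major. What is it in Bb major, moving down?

Eb major down to Bb major is a perfect fourth; each chord root moves by that interval while the quality stays the same.
Gaug: root G down a perfect fourth → D, giving Daug.
B6: root B down a perfect fourth → F#, giving F#6.
Bb7: root Bb down a perfect fourth → F, giving F7.
D: root D down a perfect fourth → A, giving A.

Daug F#6 F7 A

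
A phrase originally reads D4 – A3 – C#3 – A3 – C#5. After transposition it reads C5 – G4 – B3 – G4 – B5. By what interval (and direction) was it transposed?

From D4 to C5 is 7 letter names — a seventh of some quality.
D4 to C5 is 10 semitones, which makes it a minor seventh; the second version is higher, so the direction is up.
Checking another pair — C#5 → B5 — gives the same interval.

up a minor seventh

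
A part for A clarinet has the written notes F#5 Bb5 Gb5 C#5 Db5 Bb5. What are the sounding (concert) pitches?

D#5 G5 Eb5 A#4 Bb4 G5

The A clarinet sounds a minor third below written, so transpose each written note down a minor third.
F#5 -> D#5
Bb5 -> G5
Gb5 -> Eb5
C#5 -> A#4
Db5 -> Bb4
Bb5 -> G5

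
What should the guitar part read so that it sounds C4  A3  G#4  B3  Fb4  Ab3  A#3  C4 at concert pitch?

C5 A4 G#5 B4 Fb5 Ab4 A#4 C5

Written C4 sounds as C3 on the guitar, so concert pitches are written a perfect octave up.
C4 gives C5
A3 gives A4
G#4 gives G#5
B3 gives B4
Fb4 gives Fb5
Ab3 gives Ab4
A#3 gives A#4
C4 gives C5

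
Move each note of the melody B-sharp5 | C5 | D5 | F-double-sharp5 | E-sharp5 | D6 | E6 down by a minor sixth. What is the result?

D##5 E4 F#4 A##4 G##4 F#5 G#5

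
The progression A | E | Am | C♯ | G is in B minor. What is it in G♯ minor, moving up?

F# C# F#m A# E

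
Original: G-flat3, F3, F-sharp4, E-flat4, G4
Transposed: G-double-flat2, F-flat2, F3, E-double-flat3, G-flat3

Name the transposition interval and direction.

down an augmented octave

From Gb3 to Gbb2 is 8 letter names — an octave of some quality.
Gbb2 to Gb3 is 13 semitones, which makes it an augmented octave; the second version is lower, so the direction is down.
Checking another pair — G4 → Gb3 — gives the same interval.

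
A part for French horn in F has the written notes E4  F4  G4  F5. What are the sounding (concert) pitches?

Written C4 on the French horn in F sounds as F3, a perfect fifth lower; apply that shift to every note.
E4 becomes A3
F4 becomes Bb3
G4 becomes C4
F5 becomes Bb4

A3 Bb3 C4 Bb4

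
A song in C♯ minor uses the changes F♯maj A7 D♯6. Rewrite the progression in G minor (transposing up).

Cmaj Eb7 A6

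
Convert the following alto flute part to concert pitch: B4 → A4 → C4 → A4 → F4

The alto flute sounds a perfect fourth below written, so transpose each written note down a perfect fourth.
B4 becomes F#4
A4 becomes E4
C4 becomes G3
A4 becomes E4
F4 becomes C4

F#4 E4 G3 E4 C4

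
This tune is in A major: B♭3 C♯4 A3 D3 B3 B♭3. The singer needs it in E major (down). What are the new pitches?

F3 G#3 E3 A2 F#3 F3

From A down to E is a perfect fourth; apply that to each pitch.
Bb3 becomes F3
C#4 becomes G#3
A3 becomes E3
D3 becomes A2
B3 becomes F#3
Bb3 becomes F3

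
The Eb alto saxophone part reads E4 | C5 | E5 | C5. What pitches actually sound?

G3 Eb4 G4 Eb4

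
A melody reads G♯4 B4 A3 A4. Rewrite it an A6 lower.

Bb3 Db4 Cb3 Cb4

G#4 becomes Bb3
B4 becomes Db4
A3 becomes Cb3
A4 becomes Cb4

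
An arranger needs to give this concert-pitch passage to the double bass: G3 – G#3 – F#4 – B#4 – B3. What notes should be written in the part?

Written C4 sounds as C3 on the double bass, so concert pitches are written a perfect octave up.
G3 -> G4
G#3 -> G#4
F#4 -> F#5
B#4 -> B#5
B3 -> B4

G4 G#4 F#5 B#5 B4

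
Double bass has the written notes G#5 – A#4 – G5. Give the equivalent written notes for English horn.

First find concert pitch: the double bass sounds a perfect octave below written, so G#5 A#4 G5 sounds G#4 A#3 G4.
Then write for English horn: it sounds a perfect fifth below written, so the part must be a perfect fifth above concert.
G#4 → D#5
A#3 → E#4
G4 → D5

D#5 E#4 D5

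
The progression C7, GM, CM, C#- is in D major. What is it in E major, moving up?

D7 AM DM D#-

D major up to E major is a major second; each chord root moves by that interval while the quality stays the same.
C7: root C up a major second → D, giving D7.
GM: root G up a major second → A, giving AM.
CM: root C up a major second → D, giving DM.
C#-: root C# up a major second → D#, giving D#-.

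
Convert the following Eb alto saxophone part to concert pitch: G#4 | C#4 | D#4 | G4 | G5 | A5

Written C4 on the Eb alto saxophone sounds as Eb3, a major sixth lower; apply that shift to every note.
G#4 to B3
C#4 to E3
D#4 to F#3
G4 to Bb3
G5 to Bb4
A5 to C5

B3 E3 F#3 Bb3 Bb4 C5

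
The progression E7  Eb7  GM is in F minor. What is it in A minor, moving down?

G#7 G7 BM

F minor down to A minor is a minor sixth; each chord root moves by that interval while the quality stays the same.
E7: root E down a minor sixth → G#, giving G#7.
Eb7: root Eb down a minor sixth → G, giving G7.
GM: root G down a minor sixth → B, giving BM.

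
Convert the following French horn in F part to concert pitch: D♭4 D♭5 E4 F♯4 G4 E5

Gb3 Gb4 A3 B3 C4 A4

The French horn in F sounds a perfect fifth below written, so transpose each written note down a perfect fifth.
Db4 → Gb3
Db5 → Gb4
E4 → A3
F#4 → B3
G4 → C4
E5 → A4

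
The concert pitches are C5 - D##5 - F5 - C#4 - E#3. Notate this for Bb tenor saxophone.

The Bb tenor saxophone sounds a major ninth below written, so the written part must be a major ninth above concert — transpose each note up.
C5 gives D6
D##5 gives E##6
F5 gives G6
C#4 gives D#5
E#3 gives F##4

D6 E##6 G6 D#5 F##4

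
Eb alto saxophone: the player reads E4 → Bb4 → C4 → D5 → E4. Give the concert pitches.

Written C4 on the Eb alto saxophone sounds as Eb3, a major sixth lower; apply that shift to every note.
E4 becomes G3
Bb4 becomes Db4
C4 becomes Eb3
D5 becomes F4
E4 becomes G3

G3 Db4 Eb3 F4 G3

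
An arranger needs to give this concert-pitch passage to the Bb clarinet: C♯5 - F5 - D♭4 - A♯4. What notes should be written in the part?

Written C4 sounds as Bb3 on the Bb clarinet, so concert pitches are written a major second up.
C#5 gives D#5
F5 gives G5
Db4 gives Eb4
A#4 gives B#4

D#5 G5 Eb4 B#4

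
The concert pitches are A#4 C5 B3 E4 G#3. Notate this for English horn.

E#5 G5 F#4 B4 D#4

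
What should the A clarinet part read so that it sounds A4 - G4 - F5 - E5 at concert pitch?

C5 Bb4 Ab5 G5

Written C4 sounds as A3 on the A clarinet, so concert pitches are written a minor third up.
A4 to C5
G4 to Bb4
F5 to Ab5
E5 to G5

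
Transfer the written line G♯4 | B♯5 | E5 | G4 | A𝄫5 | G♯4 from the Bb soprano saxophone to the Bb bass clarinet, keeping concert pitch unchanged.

First find concert pitch: the Bb soprano saxophone sounds a major second below written, so G♯4 B♯5 E5 G4 A𝄫5 G♯4 sounds F#4 A#5 D5 F4 Gbb5 F#4.
Then write for Bb bass clarinet: it sounds a major ninth below written, so the part must be a major ninth above concert.
F#4 → G#5
A#5 → B#6
D5 → E6
F4 → G5
Gbb5 → Abb6
F#4 → G#5

G#5 B#6 E6 G5 Abb6 G#5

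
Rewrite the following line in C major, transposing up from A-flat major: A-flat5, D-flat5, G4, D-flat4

A-flat major to C major up is a major third, so every note moves up by that interval.
Ab5 becomes C6
Db5 becomes F5
G4 becomes B4
Db4 becomes F4

C6 F5 B4 F4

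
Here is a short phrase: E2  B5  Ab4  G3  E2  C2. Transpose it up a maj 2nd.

E2 -> F#2
B5 -> C#6
Ab4 -> Bb4
G3 -> A3
E2 -> F#2
C2 -> D2

F#2 C#6 Bb4 A3 F#2 D2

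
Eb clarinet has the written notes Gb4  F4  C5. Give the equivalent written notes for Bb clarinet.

First find concert pitch: the Eb clarinet sounds a minor third above written, so Gb4 F4 C5 sounds Bbb4 Ab4 Eb5.
Then write for Bb clarinet: it sounds a major second below written, so the part must be a major second above concert.
Bbb4 → Cb5
Ab4 → Bb4
Eb5 → F5

Cb5 Bb4 F5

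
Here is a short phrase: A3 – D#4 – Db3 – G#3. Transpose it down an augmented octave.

An augmented octave down from A3 gives Ab2.
An augmented octave down from D#4 gives D3.
Db3: an octave down reaches D, and 13 semitones makes it Dbb2.
G#3: an octave down reaches G, and 13 semitones makes it G2.

Ab2 D3 Dbb2 G2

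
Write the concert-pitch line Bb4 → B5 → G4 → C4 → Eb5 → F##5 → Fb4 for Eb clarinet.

The Eb clarinet sounds a minor third above written, so the written part must be a minor third below concert — transpose each note down.
Bb4 becomes G4
B5 becomes G#5
G4 becomes E4
C4 becomes A3
Eb5 becomes C5
F##5 becomes D##5
Fb4 becomes Db4

G4 G#5 E4 A3 C5 D##5 Db4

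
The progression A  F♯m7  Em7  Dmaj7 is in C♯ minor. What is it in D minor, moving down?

C♯ minor down to D minor is a major seventh; each chord root moves by that interval while the quality stays the same.
A: root A down a major seventh → Bb, giving Bb.
F♯m7: root F♯ down a major seventh → G, giving Gm7.
Em7: root E down a major seventh → F, giving Fm7.
Dmaj7: root D down a major seventh → Eb, giving Ebmaj7.

Bb Gm7 Fm7 Ebmaj7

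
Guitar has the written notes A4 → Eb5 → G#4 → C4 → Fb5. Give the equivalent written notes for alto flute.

D4 Ab4 C#4 F3 Bbb4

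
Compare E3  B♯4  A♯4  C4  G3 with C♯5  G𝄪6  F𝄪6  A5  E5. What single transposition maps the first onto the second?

up a major thirteenth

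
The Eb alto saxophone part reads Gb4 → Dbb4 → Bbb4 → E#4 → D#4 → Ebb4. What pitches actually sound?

The Eb alto saxophone sounds a major sixth below written, so transpose each written note down a major sixth.
Gb4 becomes Bbb3
Dbb4 becomes Fbb3
Bbb4 becomes Dbb4
E#4 becomes G#3
D#4 becomes F#3
Ebb4 becomes Gbb3

Bbb3 Fbb3 Dbb4 G#3 F#3 Gbb3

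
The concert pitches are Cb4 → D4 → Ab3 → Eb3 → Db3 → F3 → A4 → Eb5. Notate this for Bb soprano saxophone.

Db4 E4 Bb3 F3 Eb3 G3 B4 F5

Written C4 sounds as Bb3 on the Bb soprano saxophone, so concert pitches are written a major second up.
Cb4 -> Db4
D4 -> E4
Ab3 -> Bb3
Eb3 -> F3
Db3 -> Eb3
F3 -> G3
A4 -> B4
Eb5 -> F5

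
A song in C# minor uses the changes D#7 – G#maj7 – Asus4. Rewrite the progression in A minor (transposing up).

B7 Emaj7 Fsus4

C# minor up to A minor is a minor sixth; each chord root moves by that interval while the quality stays the same.
D#7: root D# up a minor sixth → B, giving B7.
G#maj7: root G# up a minor sixth → E, giving Emaj7.
Asus4: root A up a minor sixth → F, giving Fsus4.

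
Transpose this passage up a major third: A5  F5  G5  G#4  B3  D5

A5 up a major third is C#6.
F5 up a major third is A5.
A major third up from G5 gives B5.
A major third up from G#4 gives B#4.
B3: a third up reaches D, and 4 semitones makes it D#4.
D5: a third up reaches F, and 4 semitones makes it F#5.

C#6 A5 B5 B#4 D#4 F#5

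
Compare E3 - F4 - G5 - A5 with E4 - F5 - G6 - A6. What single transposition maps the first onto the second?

up a perfect octave

From E3 to E4 is 8 letter names — an octave of some quality.
E3 to E4 is 12 semitones, which makes it a perfect octave; the second version is higher, so the direction is up.
Checking another pair — A5 → A6 — gives the same interval.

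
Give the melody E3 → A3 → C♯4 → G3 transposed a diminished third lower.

C##3 F##3 A##3 E#3

E3 -> C##3
A3 -> F##3
C#4 -> A##3
G3 -> E#3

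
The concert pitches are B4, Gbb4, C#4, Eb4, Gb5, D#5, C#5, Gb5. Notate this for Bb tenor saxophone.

C#6 Abb5 D#5 F5 Ab6 E#6 D#6 Ab6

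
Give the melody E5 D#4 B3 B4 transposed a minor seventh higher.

E5 → D6
D#4 → C#5
B3 → A4
B4 → A5

D6 C#5 A4 A5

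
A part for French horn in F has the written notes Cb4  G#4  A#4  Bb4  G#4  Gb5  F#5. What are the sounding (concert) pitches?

The French horn in F sounds a perfect fifth below written, so transpose each written note down a perfect fifth.
Cb4 -> Fb3
G#4 -> C#4
A#4 -> D#4
Bb4 -> Eb4
G#4 -> C#4
Gb5 -> Cb5
F#5 -> B4

Fb3 C#4 D#4 Eb4 C#4 Cb5 B4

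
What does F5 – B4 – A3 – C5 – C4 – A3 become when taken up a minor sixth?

Db6 G5 F4 Ab5 Ab4 F4

A minor sixth up from F5 gives Db6.
B4 up a minor sixth is G5.
A3: a sixth up reaches F, and 8 semitones makes it F4.
C5: a sixth up reaches A, and 8 semitones makes it Ab5.
C4 up a minor sixth is Ab4.
A3 up a minor sixth is F4.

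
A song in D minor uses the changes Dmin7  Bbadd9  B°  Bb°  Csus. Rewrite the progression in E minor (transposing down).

D minor down to E minor is a minor seventh; each chord root moves by that interval while the quality stays the same.
Dmin7: root D down a minor seventh → E, giving Emin7.
Bbadd9: root Bb down a minor seventh → C, giving Cadd9.
B°: root B down a minor seventh → C#, giving C#°.
Bb°: root Bb down a minor seventh → C, giving C°.
Csus: root C down a minor seventh → D, giving Dsus.

Emin7 Cadd9 C#° C° Dsus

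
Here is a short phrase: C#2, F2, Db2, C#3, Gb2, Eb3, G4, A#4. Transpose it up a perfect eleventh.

F#3 Bb3 Gb3 F#4 Cb4 Ab4 C6 D#6

C#2 up a perfect eleventh is F#3.
A perfect eleventh up from F2 gives Bb3.
Db2: an eleventh up reaches G, and 17 semitones makes it Gb3.
C#3: an eleventh up reaches F, and 17 semitones makes it F#4.
A perfect eleventh up from Gb2 gives Cb4.
Eb3 up a perfect eleventh is Ab4.
G4: an eleventh up reaches C, and 17 semitones makes it C6.
A perfect eleventh up from A#4 gives D#6.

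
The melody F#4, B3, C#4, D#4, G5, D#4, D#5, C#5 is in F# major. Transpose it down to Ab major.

Ab3 Db3 Eb3 F3 Bbb4 F3 F4 Eb4

From F# down to Ab is an augmented sixth; apply that to each pitch.
F#4 to Ab3
B3 to Db3
C#4 to Eb3
D#4 to F3
G5 to Bbb4
D#4 to F3
D#5 to F4
C#5 to Eb4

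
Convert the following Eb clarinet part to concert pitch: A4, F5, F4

C5 Ab5 Ab4

Written C4 on the Eb clarinet sounds as Eb4, a minor third higher; apply that shift to every note.
A4 → C5
F5 → Ab5
F4 → Ab4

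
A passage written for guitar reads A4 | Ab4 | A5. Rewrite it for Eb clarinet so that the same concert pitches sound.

F#3 F3 F#4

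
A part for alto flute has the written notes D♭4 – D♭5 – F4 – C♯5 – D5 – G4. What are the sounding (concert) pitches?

Ab3 Ab4 C4 G#4 A4 D4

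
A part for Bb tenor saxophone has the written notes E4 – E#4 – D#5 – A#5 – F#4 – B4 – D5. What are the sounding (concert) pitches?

The Bb tenor saxophone sounds a major ninth below written, so transpose each written note down a major ninth.
E4 to D3
E#4 to D#3
D#5 to C#4
A#5 to G#4
F#4 to E3
B4 to A3
D5 to C4

D3 D#3 C#4 G#4 E3 A3 C4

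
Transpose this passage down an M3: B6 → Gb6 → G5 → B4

B6 -> G6
Gb6 -> Ebb6
G5 -> Eb5
B4 -> G4

G6 Ebb6 Eb5 G4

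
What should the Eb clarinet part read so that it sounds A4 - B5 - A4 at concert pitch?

F#4 G#5 F#4

The Eb clarinet sounds a minor third above written, so the written part must be a minor third below concert — transpose each note down.
A4 → F#4
B5 → G#5
A4 → F#4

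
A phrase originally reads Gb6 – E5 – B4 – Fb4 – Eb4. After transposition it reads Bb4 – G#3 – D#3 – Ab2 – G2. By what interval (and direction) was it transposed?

down a minor thirteenth

Take the first pair: Gb6 → Bb4. G to B spans 13 letter names, so the interval is some kind of thirteenth.
Bb4 to Gb6 is 20 semitones, which makes it a minor thirteenth; the second version is lower, so the direction is down.
Checking another pair — Eb4 → G2 — gives the same interval.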